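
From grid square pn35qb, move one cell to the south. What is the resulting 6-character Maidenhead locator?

PN35qa

Latitude subsquare b = 1; −1 → 0 = a.
The longitude characters are unchanged.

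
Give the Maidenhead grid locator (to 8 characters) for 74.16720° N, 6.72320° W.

Shift to the Maidenhead origin (180°W, 90°S): lon 173.27680, lat 164.16720.
Field: lon ⌊173.27680/20⌋ = 8 → I; lat ⌊164.16720/10⌋ = 16 → Q.
Square: lon ⌊13.27680/2⌋ = 6; lat ⌊4.16720/1⌋ = 4.
Subsquare: lon ⌊1.27680/0.0833333⌋ = 15 → p; lat ⌊0.16720/0.0416667⌋ = 4 → e.
Extended square: lon ⌊0.02680/0.00833333⌋ = 3; lat ⌊0.00053/0.00416667⌋ = 0.

IQ64pe30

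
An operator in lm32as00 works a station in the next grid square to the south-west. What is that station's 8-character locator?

Longitude extended square 0; −1 → -1, wraps to 9, carry into subsquare.
Longitude subsquare a = 0; −1 → -1, wraps to 23 = x, carry into square.
Longitude square 3; −1 → 2.
Latitude extended square 0; −1 → -1, wraps to 9, carry into subsquare.
Latitude subsquare s = 18; −1 → 17 = r.

LM22xr99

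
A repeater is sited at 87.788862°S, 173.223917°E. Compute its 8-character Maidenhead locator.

Offset from 180°W / 90°S: lon 353.22392°, lat 2.21114°.
Field: 353.22392/20 → 17 → R, 2.21114/10 → 0 → A; chars RA.
Square: 13.22392/2 → 6, 2.21114/1 → 2; chars 62.
Subsquare: 1.22392/0.0833333 → 14 → o, 0.21114/0.0416667 → 5 → f; chars of.
Extended square: 0.05725/0.00833333 → 6, 0.00280/0.00416667 → 0; chars 60.

RA62of60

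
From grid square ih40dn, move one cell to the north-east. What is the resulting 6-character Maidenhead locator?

Longitude subsquare d = 3; +1 → 4 = e.
Latitude subsquare n = 13; +1 → 14 = o.

IH40eo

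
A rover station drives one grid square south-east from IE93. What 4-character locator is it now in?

JE02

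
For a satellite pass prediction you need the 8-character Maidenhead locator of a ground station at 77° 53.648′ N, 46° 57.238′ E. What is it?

LQ37lv44

Shift to the Maidenhead origin (180°W, 90°S): lon 226.95397, lat 167.89413.
Field (20°×10°, letters A–R): 226.95397/20 → 11 → L, 167.89413/10 → 16 → Q; chars LQ.
Square (2°×1°, digits 0–9): 6.95397/2 → 3, 7.89413/1 → 7; chars 37.
Subsquare (5′×2.5′, letters a–x): 0.95397/0.0833333 → 11 → l, 0.89413/0.0416667 → 21 → v; chars lv.
Extended square (30″×15″, digits 0–9): 0.03730/0.00833333 → 4, 0.01913/0.00416667 → 4; chars 44.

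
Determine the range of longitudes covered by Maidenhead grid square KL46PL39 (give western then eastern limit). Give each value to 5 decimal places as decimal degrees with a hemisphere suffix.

Field K=10, L=11: +10·20° lon, +11·10° lat → SW at lon 20°, lat 20°.
Square 4, 6: +4·2° lon, +6·1° lat → SW at lon 28°, lat 26°.
Subsquare p=15, l=11: +15·0.0833333° lon, +11·0.0416667° lat → SW at lon 29.25°, lat 26.4583°.
Extended square 3, 9: +3·0.00833333° lon, +9·0.00416667° lat → SW at lon 29.275°, lat 26.4958°.
Cell spans 0.00833333° lon × 0.00416667° lat.
west 29.27500° E, east 29.28333° E.

29.27500° E, 29.28333° E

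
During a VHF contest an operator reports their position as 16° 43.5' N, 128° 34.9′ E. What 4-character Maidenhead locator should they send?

PK46

Add 180° to longitude and 90° to latitude: 308.58, 106.72.
Field: lon ⌊308.58/20⌋ = 15 → P; lat ⌊106.72/10⌋ = 10 → K.
Square: lon ⌊8.58/2⌋ = 4; lat ⌊6.72/1⌋ = 6.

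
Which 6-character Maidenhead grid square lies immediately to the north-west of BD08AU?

Longitude subsquare a = 0; −1 → -1, wraps to 23 = x, carry into square.
Longitude square 0; −1 → -1, wraps to 9, carry into field.
Longitude field B = 1; −1 → 0 = A.
Latitude subsquare u = 20; +1 → 21 = v.

AD98xv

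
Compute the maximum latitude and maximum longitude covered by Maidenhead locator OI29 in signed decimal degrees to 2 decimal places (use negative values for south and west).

0.00, 106.00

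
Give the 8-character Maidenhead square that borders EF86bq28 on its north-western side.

EF86bq19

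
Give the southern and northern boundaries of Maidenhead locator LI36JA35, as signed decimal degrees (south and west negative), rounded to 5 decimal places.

Field L=11, I=8: +11·20° lon, +8·10° lat → SW at lon 40°, lat -10°.
Square 3, 6: +3·2° lon, +6·1° lat → SW at lon 46°, lat -4°.
Subsquare j=9, a=0: +9·0.0833333° lon, +0·0.0416667° lat → SW at lon 46.75°, lat -4°.
Extended square 3, 5: +3·0.00833333° lon, +5·0.00416667° lat → SW at lon 46.775°, lat -3.97917°.
Cell spans 0.00833333° lon × 0.00416667° lat.
south -3.97917, north -3.97500.

-3.97917, -3.97500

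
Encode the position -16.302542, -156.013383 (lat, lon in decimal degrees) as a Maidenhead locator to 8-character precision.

Add 180° to longitude and 90° to latitude: 23.98662, 73.69746.
Field: lon ⌊23.98662/20⌋ = 1 → B; lat ⌊73.69746/10⌋ = 7 → H.
Square: lon ⌊3.98662/2⌋ = 1; lat ⌊3.69746/1⌋ = 3.
Subsquare: lon ⌊1.98662/0.0833333⌋ = 23 → x; lat ⌊0.69746/0.0416667⌋ = 16 → q.
Extended square: lon ⌊0.06995/0.00833333⌋ = 8; lat ⌊0.03079/0.00416667⌋ = 7.

BH13xq87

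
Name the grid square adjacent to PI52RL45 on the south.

Latitude extended square 5; −1 → 4.
The longitude characters are unchanged.

PI52rl44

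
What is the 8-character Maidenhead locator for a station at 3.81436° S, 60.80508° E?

MI06je64

Offset from 180°W / 90°S: lon 240.80508°, lat 86.18564°.
Field: 240.80508/20 → 12 → M, 86.18564/10 → 8 → I; chars MI.
Square: 0.80508/2 → 0, 6.18564/1 → 6; chars 06.
Subsquare: 0.80508/0.0833333 → 9 → j, 0.18564/0.0416667 → 4 → e; chars je.
Extended square: 0.05508/0.00833333 → 6, 0.01897/0.00416667 → 4; chars 64.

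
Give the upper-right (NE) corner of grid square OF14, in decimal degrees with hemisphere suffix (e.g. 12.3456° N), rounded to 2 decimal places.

35.00° S, 104.00° E

Field O=14, F=5: +14·20° lon, +5·10° lat → SW at lon 100°, lat -40°.
Square 1, 4: +1·2° lon, +4·1° lat → SW at lon 102°, lat -36°.
Cell spans 2° lon × 1° lat. NE corner is SW corner plus one full cell.
latitude 35.00° S, longitude 104.00° E.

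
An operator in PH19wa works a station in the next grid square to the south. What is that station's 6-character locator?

PH18wx

Latitude subsquare a = 0; −1 → -1, wraps to 23 = x, carry into square.
Latitude square 9; −1 → 8.
The longitude characters are unchanged.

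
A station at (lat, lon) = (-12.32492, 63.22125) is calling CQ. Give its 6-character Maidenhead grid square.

Shift to the Maidenhead origin (180°W, 90°S): lon 243.2212, lat 77.6751.
Field: 243.2212/20 → 12 → M, 77.6751/10 → 7 → H; chars MH.
Square: 3.2212/2 → 1, 7.6751/1 → 7; chars 17.
Subsquare: 1.2212/0.0833333 → 14 → o, 0.6751/0.0416667 → 16 → q; chars oq.

MH17oq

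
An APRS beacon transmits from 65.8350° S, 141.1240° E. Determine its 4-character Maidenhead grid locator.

QC04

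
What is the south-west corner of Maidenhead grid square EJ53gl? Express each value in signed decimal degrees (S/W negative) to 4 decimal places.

3.4583, -89.5000

Field E=4, J=9: +4·20° lon, +9·10° lat → SW at lon -100°, lat 0°.
Square 5, 3: +5·2° lon, +3·1° lat → SW at lon -90°, lat 3°.
Subsquare g=6, l=11: +6·0.0833333° lon, +11·0.0416667° lat → SW at lon -89.5°, lat 3.45833°.
latitude 3.4583, longitude -89.5000.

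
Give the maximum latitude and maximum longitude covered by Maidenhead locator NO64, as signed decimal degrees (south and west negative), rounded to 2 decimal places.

55.00, 94.00

Field N=13, O=14: +13·20° lon, +14·10° lat → SW at lon 80°, lat 50°.
Square 6, 4: +6·2° lon, +4·1° lat → SW at lon 92°, lat 54°.
Cell spans 2° lon × 1° lat. NE corner is SW corner plus one full cell.
latitude 55.00, longitude 94.00.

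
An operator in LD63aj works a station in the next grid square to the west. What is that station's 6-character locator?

LD53xj

Longitude subsquare a = 0; −1 → -1, wraps to 23 = x, carry into square.
Longitude square 6; −1 → 5.
The latitude characters are unchanged.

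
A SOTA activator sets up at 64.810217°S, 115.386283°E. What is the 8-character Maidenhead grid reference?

OC75qe65

Offset from 180°W / 90°S: lon 295.38628°, lat 25.18978°.
Field (20°×10°, letters A–R): lon ⌊295.38628/20⌋ = 14 → O; lat ⌊25.18978/10⌋ = 2 → C.
Square (2°×1°, digits 0–9): lon ⌊15.38628/2⌋ = 7; lat ⌊5.18978/1⌋ = 5.
Subsquare (5′×2.5′, letters a–x): lon ⌊1.38628/0.0833333⌋ = 16 → q; lat ⌊0.18978/0.0416667⌋ = 4 → e.
Extended square (30″×15″, digits 0–9): lon ⌊0.05295/0.00833333⌋ = 6; lat ⌊0.02312/0.00416667⌋ = 5.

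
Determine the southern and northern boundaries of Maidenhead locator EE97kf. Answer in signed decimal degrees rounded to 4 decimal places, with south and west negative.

-42.7917, -42.7500

Field E=4, E=4: +4·20° lon, +4·10° lat → SW at lon -100°, lat -50°.
Square 9, 7: +9·2° lon, +7·1° lat → SW at lon -82°, lat -43°.
Subsquare k=10, f=5: +10·0.0833333° lon, +5·0.0416667° lat → SW at lon -81.1667°, lat -42.7917°.
Cell spans 0.0833333° lon × 0.0416667° lat.
south -42.7917, north -42.7500.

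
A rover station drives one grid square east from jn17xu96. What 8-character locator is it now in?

JN27au06

Longitude extended square 9; +1 → 10, wraps to 0, carry into subsquare.
Longitude subsquare x = 23; +1 → 24, wraps to 0 = a, carry into square.
Longitude square 1; +1 → 2.
The latitude characters are unchanged.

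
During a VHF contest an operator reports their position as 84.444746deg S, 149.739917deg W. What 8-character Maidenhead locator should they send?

Add 180° to longitude and 90° to latitude: 30.26008, 5.55525.
Field: lon ⌊30.26008/20⌋ = 1 → B; lat ⌊5.55525/10⌋ = 0 → A.
Square: lon ⌊10.26008/2⌋ = 5; lat ⌊5.55525/1⌋ = 5.
Subsquare: lon ⌊0.26008/0.0833333⌋ = 3 → d; lat ⌊0.55525/0.0416667⌋ = 13 → n.
Extended square: lon ⌊0.01008/0.00833333⌋ = 1; lat ⌊0.01359/0.00416667⌋ = 3.

BA55dn13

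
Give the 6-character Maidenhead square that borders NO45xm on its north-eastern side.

NO55an

Longitude subsquare x = 23; +1 → 24, wraps to 0 = a, carry into square.
Longitude square 4; +1 → 5.
Latitude subsquare m = 12; +1 → 13 = n.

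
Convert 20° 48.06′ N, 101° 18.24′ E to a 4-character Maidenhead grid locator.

OL00

Add 180° to longitude and 90° to latitude: 281.30, 110.80.
Field: lon ⌊281.30/20⌋ = 14 → O; lat ⌊110.80/10⌋ = 11 → L.
Square: lon ⌊1.30/2⌋ = 0; lat ⌊0.80/1⌋ = 0.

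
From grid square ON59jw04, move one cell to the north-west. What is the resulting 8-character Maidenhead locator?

ON59iw95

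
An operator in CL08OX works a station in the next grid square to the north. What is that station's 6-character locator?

Latitude subsquare x = 23; +1 → 24, wraps to 0 = a, carry into square.
Latitude square 8; +1 → 9.
The longitude characters are unchanged.

CL09oa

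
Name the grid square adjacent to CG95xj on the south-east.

Longitude subsquare x = 23; +1 → 24, wraps to 0 = a, carry into square.
Longitude square 9; +1 → 10, wraps to 0, carry into field.
Longitude field C = 2; +1 → 3 = D.
Latitude subsquare j = 9; −1 → 8 = i.

DG05ai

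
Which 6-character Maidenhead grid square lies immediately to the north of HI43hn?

Latitude subsquare n = 13; +1 → 14 = o.
The longitude characters are unchanged.

HI43ho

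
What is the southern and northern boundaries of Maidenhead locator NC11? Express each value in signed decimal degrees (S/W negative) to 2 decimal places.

-69.00, -68.00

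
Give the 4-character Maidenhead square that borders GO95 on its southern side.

Latitude square 5; −1 → 4.
The longitude characters are unchanged.

GO94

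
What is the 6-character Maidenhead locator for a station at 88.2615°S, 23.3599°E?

Shift to the Maidenhead origin (180°W, 90°S): lon 203.3599, lat 1.7385.
Field: 203.3599/20 → 10 → K, 1.7385/10 → 0 → A; chars KA.
Square: 3.3599/2 → 1, 1.7385/1 → 1; chars 11.
Subsquare: 1.3599/0.0833333 → 16 → q, 0.7385/0.0416667 → 17 → r; chars qr.

KA11qr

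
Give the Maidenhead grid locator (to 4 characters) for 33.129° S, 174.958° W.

Offset from 180°W / 90°S: lon 5.04°, lat 56.87°.
Field: lon ⌊5.04/20⌋ = 0 → A; lat ⌊56.87/10⌋ = 5 → F.
Square: lon ⌊5.04/2⌋ = 2; lat ⌊6.87/1⌋ = 6.

AF26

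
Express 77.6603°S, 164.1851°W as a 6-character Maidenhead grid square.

AB72vi

Shift to the Maidenhead origin (180°W, 90°S): lon 15.8149, lat 12.3397.
Field: lon ⌊15.8149/20⌋ = 0 → A; lat ⌊12.3397/10⌋ = 1 → B.
Square: lon ⌊15.8149/2⌋ = 7; lat ⌊2.3397/1⌋ = 2.
Subsquare: lon ⌊1.8149/0.0833333⌋ = 21 → v; lat ⌊0.3397/0.0416667⌋ = 8 → i.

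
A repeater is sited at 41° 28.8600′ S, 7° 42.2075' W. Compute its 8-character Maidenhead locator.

Add 180° to longitude and 90° to latitude: 172.29654, 48.51900.
Field: 172.29654/20 → 8 → I, 48.51900/10 → 4 → E; chars IE.
Square: 12.29654/2 → 6, 8.51900/1 → 8; chars 68.
Subsquare: 0.29654/0.0833333 → 3 → d, 0.51900/0.0416667 → 12 → m; chars dm.
Extended square: 0.04654/0.00833333 → 5, 0.01900/0.00416667 → 4; chars 54.

IE68dm54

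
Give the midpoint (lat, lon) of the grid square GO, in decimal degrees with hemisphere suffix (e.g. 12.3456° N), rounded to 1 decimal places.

55.0° N, 50.0° W

Field G=6, O=14: +6·20° lon, +14·10° lat → SW at lon -60°, lat 50°.
Cell spans 20° lon × 10° lat. Centre is SW corner plus half of each.
latitude 55.0° N, longitude 50.0° W.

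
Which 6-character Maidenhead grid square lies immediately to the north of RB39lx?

RC30la

Latitude subsquare x = 23; +1 → 24, wraps to 0 = a, carry into square.
Latitude square 9; +1 → 10, wraps to 0, carry into field.
Latitude field B = 1; +1 → 2 = C.
The longitude characters are unchanged.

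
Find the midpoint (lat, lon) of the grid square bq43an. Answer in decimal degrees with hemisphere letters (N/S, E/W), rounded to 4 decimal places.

Field B=1, Q=16: +1·20° lon, +16·10° lat → SW at lon -160°, lat 70°.
Square 4, 3: +4·2° lon, +3·1° lat → SW at lon -152°, lat 73°.
Subsquare a=0, n=13: +0·0.0833333° lon, +13·0.0416667° lat → SW at lon -152°, lat 73.5417°.
Cell spans 0.0833333° lon × 0.0416667° lat. Centre is SW corner plus half of each.
latitude 73.5625° N, longitude 151.9583° W.

73.5625° N, 151.9583° W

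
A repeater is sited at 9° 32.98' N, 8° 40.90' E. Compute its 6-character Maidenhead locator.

JJ49in

Add 180° to longitude and 90° to latitude: 188.6817, 99.5497.
Field: lon ⌊188.6817/20⌋ = 9 → J; lat ⌊99.5497/10⌋ = 9 → J.
Square: lon ⌊8.6817/2⌋ = 4; lat ⌊9.5497/1⌋ = 9.
Subsquare: lon ⌊0.6817/0.0833333⌋ = 8 → i; lat ⌊0.5497/0.0416667⌋ = 13 → n.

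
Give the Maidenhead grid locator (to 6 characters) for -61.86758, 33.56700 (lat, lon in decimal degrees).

Offset from 180°W / 90°S: lon 213.5670°, lat 28.1324°.
Field (20°×10°, letters A–R): lon ⌊213.5670/20⌋ = 10 → K; lat ⌊28.1324/10⌋ = 2 → C.
Square (2°×1°, digits 0–9): lon ⌊13.5670/2⌋ = 6; lat ⌊8.1324/1⌋ = 8.
Subsquare (5′×2.5′, letters a–x): lon ⌊1.5670/0.0833333⌋ = 18 → s; lat ⌊0.1324/0.0416667⌋ = 3 → d.

KC68sd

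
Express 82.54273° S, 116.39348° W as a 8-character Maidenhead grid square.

Add 180° to longitude and 90° to latitude: 63.60652, 7.45727.
Field: 63.60652/20 → 3 → D, 7.45727/10 → 0 → A; chars DA.
Square: 3.60652/2 → 1, 7.45727/1 → 7; chars 17.
Subsquare: 1.60652/0.0833333 → 19 → t, 0.45727/0.0416667 → 10 → k; chars tk.
Extended square: 0.02319/0.00833333 → 2, 0.04060/0.00416667 → 9; chars 29.

DA17tk29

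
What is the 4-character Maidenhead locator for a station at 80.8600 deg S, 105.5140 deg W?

DA79

Add 180° to longitude and 90° to latitude: 74.49, 9.14.
Field: lon ⌊74.49/20⌋ = 3 → D; lat ⌊9.14/10⌋ = 0 → A.
Square: lon ⌊14.49/2⌋ = 7; lat ⌊9.14/1⌋ = 9.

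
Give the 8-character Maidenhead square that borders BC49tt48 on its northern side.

BC49tt49

Latitude extended square 8; +1 → 9.
The longitude characters are unchanged.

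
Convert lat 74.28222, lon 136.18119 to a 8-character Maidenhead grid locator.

Add 180° to longitude and 90° to latitude: 316.18119, 164.28222.
Field: 316.18119/20 → 15 → P, 164.28222/10 → 16 → Q; chars PQ.
Square: 16.18119/2 → 8, 4.28222/1 → 4; chars 84.
Subsquare: 0.18119/0.0833333 → 2 → c, 0.28222/0.0416667 → 6 → g; chars cg.
Extended square: 0.01452/0.00833333 → 1, 0.03222/0.00416667 → 7; chars 17.

PQ84cg17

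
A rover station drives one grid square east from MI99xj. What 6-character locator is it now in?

NI09aj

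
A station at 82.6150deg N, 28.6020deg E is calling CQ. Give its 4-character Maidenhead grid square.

KR42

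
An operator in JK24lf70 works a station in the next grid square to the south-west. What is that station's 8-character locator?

JK24le69

Longitude extended square 7; −1 → 6.
Latitude extended square 0; −1 → -1, wraps to 9, carry into subsquare.
Latitude subsquare f = 5; −1 → 4 = e.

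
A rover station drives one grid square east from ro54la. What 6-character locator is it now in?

RO54ma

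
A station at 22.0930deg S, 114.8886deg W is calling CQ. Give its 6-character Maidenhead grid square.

DG27nv

Offset from 180°W / 90°S: lon 65.1114°, lat 67.9070°.
Field (20°×10°, letters A–R): 65.1114/20 → 3 → D, 67.9070/10 → 6 → G; chars DG.
Square (2°×1°, digits 0–9): 5.1114/2 → 2, 7.9070/1 → 7; chars 27.
Subsquare (5′×2.5′, letters a–x): 1.1114/0.0833333 → 13 → n, 0.9070/0.0416667 → 21 → v; chars nv.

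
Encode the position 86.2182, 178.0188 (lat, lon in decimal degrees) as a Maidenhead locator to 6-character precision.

RR96af

Shift to the Maidenhead origin (180°W, 90°S): lon 358.0188, lat 176.2182.
Field: 358.0188/20 → 17 → R, 176.2182/10 → 17 → R; chars RR.
Square: 18.0188/2 → 9, 6.2182/1 → 6; chars 96.
Subsquare: 0.0188/0.0833333 → 0 → a, 0.2182/0.0416667 → 5 → f; chars af.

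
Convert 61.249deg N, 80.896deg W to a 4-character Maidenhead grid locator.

Offset from 180°W / 90°S: lon 99.10°, lat 151.25°.
Field: lon ⌊99.10/20⌋ = 4 → E; lat ⌊151.25/10⌋ = 15 → P.
Square: lon ⌊19.10/2⌋ = 9; lat ⌊1.25/1⌋ = 1.

EP91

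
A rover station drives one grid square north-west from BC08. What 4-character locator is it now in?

Longitude square 0; −1 → -1, wraps to 9, carry into field.
Longitude field B = 1; −1 → 0 = A.
Latitude square 8; +1 → 9.

AC99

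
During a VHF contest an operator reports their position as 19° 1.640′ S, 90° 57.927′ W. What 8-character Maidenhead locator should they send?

EH40mx43

Add 180° to longitude and 90° to latitude: 89.03455, 70.97267.
Field (20°×10°, letters A–R): lon ⌊89.03455/20⌋ = 4 → E; lat ⌊70.97267/10⌋ = 7 → H.
Square (2°×1°, digits 0–9): lon ⌊9.03455/2⌋ = 4; lat ⌊0.97267/1⌋ = 0.
Subsquare (5′×2.5′, letters a–x): lon ⌊1.03455/0.0833333⌋ = 12 → m; lat ⌊0.97267/0.0416667⌋ = 23 → x.
Extended square (30″×15″, digits 0–9): lon ⌊0.03455/0.00833333⌋ = 4; lat ⌊0.01433/0.00416667⌋ = 3.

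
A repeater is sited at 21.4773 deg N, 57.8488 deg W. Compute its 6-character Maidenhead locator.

GL11bl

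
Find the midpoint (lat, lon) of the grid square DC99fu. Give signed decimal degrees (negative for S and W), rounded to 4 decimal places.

Field D=3, C=2: +3·20° lon, +2·10° lat → SW at lon -120°, lat -70°.
Square 9, 9: +9·2° lon, +9·1° lat → SW at lon -102°, lat -61°.
Subsquare f=5, u=20: +5·0.0833333° lon, +20·0.0416667° lat → SW at lon -101.583°, lat -60.1667°.
Cell spans 0.0833333° lon × 0.0416667° lat. Centre is SW corner plus half of each.
latitude -60.1458, longitude -101.5417.

-60.1458, -101.5417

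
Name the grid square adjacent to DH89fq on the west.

Longitude subsquare f = 5; −1 → 4 = e.
The latitude characters are unchanged.

DH89eq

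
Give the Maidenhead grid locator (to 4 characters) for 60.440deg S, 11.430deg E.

JC59

Offset from 180°W / 90°S: lon 191.43°, lat 29.56°.
Field: lon ⌊191.43/20⌋ = 9 → J; lat ⌊29.56/10⌋ = 2 → C.
Square: lon ⌊11.43/2⌋ = 5; lat ⌊9.56/1⌋ = 9.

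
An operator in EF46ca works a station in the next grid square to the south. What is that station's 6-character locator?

EF45cx

Latitude subsquare a = 0; −1 → -1, wraps to 23 = x, carry into square.
Latitude square 6; −1 → 5.
The longitude characters are unchanged.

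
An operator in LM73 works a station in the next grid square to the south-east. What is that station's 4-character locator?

Longitude square 7; +1 → 8.
Latitude square 3; −1 → 2.

LM82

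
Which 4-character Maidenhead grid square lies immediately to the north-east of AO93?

BO04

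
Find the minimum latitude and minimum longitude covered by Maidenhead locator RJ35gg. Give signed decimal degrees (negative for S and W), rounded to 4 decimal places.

5.2500, 166.5000

Field R=17, J=9: +17·20° lon, +9·10° lat → SW at lon 160°, lat 0°.
Square 3, 5: +3·2° lon, +5·1° lat → SW at lon 166°, lat 5°.
Subsquare g=6, g=6: +6·0.0833333° lon, +6·0.0416667° lat → SW at lon 166.5°, lat 5.25°.
latitude 5.2500, longitude 166.5000.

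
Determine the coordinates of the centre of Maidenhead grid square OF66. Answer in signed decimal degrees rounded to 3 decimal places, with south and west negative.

Field O=14, F=5: +14·20° lon, +5·10° lat → SW at lon 100°, lat -40°.
Square 6, 6: +6·2° lon, +6·1° lat → SW at lon 112°, lat -34°.
Cell spans 2° lon × 1° lat. Centre is SW corner plus half of each.
latitude -33.500, longitude 113.000.

-33.500, 113.000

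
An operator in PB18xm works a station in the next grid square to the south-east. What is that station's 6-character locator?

PB28al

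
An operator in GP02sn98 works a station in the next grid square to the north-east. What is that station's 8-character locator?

GP02tn09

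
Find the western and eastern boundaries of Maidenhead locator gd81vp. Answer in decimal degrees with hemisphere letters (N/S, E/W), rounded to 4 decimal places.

Field G=6, D=3: +6·20° lon, +3·10° lat → SW at lon -60°, lat -60°.
Square 8, 1: +8·2° lon, +1·1° lat → SW at lon -44°, lat -59°.
Subsquare v=21, p=15: +21·0.0833333° lon, +15·0.0416667° lat → SW at lon -42.25°, lat -58.375°.
Cell spans 0.0833333° lon × 0.0416667° lat.
west 42.2500° W, east 42.1667° W.

42.2500° W, 42.1667° W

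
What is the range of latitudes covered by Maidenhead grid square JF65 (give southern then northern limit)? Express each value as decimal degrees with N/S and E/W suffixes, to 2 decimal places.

35.00° S, 34.00° S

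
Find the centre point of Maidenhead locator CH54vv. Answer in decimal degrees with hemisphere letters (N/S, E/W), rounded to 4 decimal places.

15.1042° S, 128.2083° W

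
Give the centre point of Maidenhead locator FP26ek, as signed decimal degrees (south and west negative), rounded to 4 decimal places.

66.4375, -75.6250

Field F=5, P=15: +5·20° lon, +15·10° lat → SW at lon -80°, lat 60°.
Square 2, 6: +2·2° lon, +6·1° lat → SW at lon -76°, lat 66°.
Subsquare e=4, k=10: +4·0.0833333° lon, +10·0.0416667° lat → SW at lon -75.6667°, lat 66.4167°.
Cell spans 0.0833333° lon × 0.0416667° lat. Centre is SW corner plus half of each.
latitude 66.4375, longitude -75.6250.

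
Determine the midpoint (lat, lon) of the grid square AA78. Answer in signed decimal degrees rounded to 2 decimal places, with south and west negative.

-81.50, -165.00

Field A=0, A=0: +0·20° lon, +0·10° lat → SW at lon -180°, lat -90°.
Square 7, 8: +7·2° lon, +8·1° lat → SW at lon -166°, lat -82°.
Cell spans 2° lon × 1° lat. Centre is SW corner plus half of each.
latitude -81.50, longitude -165.00.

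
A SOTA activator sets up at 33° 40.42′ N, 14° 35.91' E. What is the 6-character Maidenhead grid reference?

JM73hq

Add 180° to longitude and 90° to latitude: 194.5985, 123.6737.
Field: 194.5985/20 → 9 → J, 123.6737/10 → 12 → M; chars JM.
Square: 14.5985/2 → 7, 3.6737/1 → 3; chars 73.
Subsquare: 0.5985/0.0833333 → 7 → h, 0.6737/0.0416667 → 16 → q; chars hq.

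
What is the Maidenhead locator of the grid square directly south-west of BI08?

Longitude square 0; −1 → -1, wraps to 9, carry into field.
Longitude field B = 1; −1 → 0 = A.
Latitude square 8; −1 → 7.

AI97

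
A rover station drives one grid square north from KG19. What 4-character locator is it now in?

Latitude square 9; +1 → 10, wraps to 0, carry into field.
Latitude field G = 6; +1 → 7 = H.
The longitude characters are unchanged.

KH10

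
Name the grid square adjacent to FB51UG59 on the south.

Latitude extended square 9; −1 → 8.
The longitude characters are unchanged.

FB51ug58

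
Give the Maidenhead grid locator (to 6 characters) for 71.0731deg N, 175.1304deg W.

AQ21kb

Offset from 180°W / 90°S: lon 4.8696°, lat 161.0731°.
Field: 4.8696/20 → 0 → A, 161.0731/10 → 16 → Q; chars AQ.
Square: 4.8696/2 → 2, 1.0731/1 → 1; chars 21.
Subsquare: 0.8696/0.0833333 → 10 → k, 0.0731/0.0416667 → 1 → b; chars kb.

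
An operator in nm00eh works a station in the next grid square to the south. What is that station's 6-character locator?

NM00eg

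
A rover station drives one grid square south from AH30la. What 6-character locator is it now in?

Latitude subsquare a = 0; −1 → -1, wraps to 23 = x, carry into square.
Latitude square 0; −1 → -1, wraps to 9, carry into field.
Latitude field H = 7; −1 → 6 = G.
The longitude characters are unchanged.

AG39lx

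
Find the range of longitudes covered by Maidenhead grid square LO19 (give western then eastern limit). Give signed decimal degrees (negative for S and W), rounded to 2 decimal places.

42.00, 44.00

Field L=11, O=14: +11·20° lon, +14·10° lat → SW at lon 40°, lat 50°.
Square 1, 9: +1·2° lon, +9·1° lat → SW at lon 42°, lat 59°.
Cell spans 2° lon × 1° lat.
west 42.00, east 44.00.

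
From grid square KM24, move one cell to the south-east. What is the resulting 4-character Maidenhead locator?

Longitude square 2; +1 → 3.
Latitude square 4; −1 → 3.

KM33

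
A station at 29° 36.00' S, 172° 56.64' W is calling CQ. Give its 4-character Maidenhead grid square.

Offset from 180°W / 90°S: lon 7.06°, lat 60.40°.
Field: 7.06/20 → 0 → A, 60.40/10 → 6 → G; chars AG.
Square: 7.06/2 → 3, 0.40/1 → 0; chars 30.

AG30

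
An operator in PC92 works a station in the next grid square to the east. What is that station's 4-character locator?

QC02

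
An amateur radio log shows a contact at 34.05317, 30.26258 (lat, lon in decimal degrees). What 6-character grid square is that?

Shift to the Maidenhead origin (180°W, 90°S): lon 210.2626, lat 124.0532.
Field (20°×10°, letters A–R): 210.2626/20 → 10 → K, 124.0532/10 → 12 → M; chars KM.
Square (2°×1°, digits 0–9): 10.2626/2 → 5, 4.0532/1 → 4; chars 54.
Subsquare (5′×2.5′, letters a–x): 0.2626/0.0833333 → 3 → d, 0.0532/0.0416667 → 1 → b; chars db.

KM54db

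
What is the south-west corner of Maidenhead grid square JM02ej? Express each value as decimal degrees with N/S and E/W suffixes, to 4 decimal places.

32.3750° N, 0.3333° E

Field J=9, M=12: +9·20° lon, +12·10° lat → SW at lon 0°, lat 30°.
Square 0, 2: +0·2° lon, +2·1° lat → SW at lon 0°, lat 32°.
Subsquare e=4, j=9: +4·0.0833333° lon, +9·0.0416667° lat → SW at lon 0.333333°, lat 32.375°.
latitude 32.3750° N, longitude 0.3333° E.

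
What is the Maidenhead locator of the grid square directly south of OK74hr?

OK74hq

Latitude subsquare r = 17; −1 → 16 = q.
The longitude characters are unchanged.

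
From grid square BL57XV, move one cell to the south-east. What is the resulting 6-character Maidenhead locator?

Longitude subsquare x = 23; +1 → 24, wraps to 0 = a, carry into square.
Longitude square 5; +1 → 6.
Latitude subsquare v = 21; −1 → 20 = u.

BL67au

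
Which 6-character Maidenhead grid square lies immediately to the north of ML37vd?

ML37ve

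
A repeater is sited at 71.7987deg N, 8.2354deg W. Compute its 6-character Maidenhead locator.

Offset from 180°W / 90°S: lon 171.7646°, lat 161.7987°.
Field (20°×10°, letters A–R): lon ⌊171.7646/20⌋ = 8 → I; lat ⌊161.7987/10⌋ = 16 → Q.
Square (2°×1°, digits 0–9): lon ⌊11.7646/2⌋ = 5; lat ⌊1.7987/1⌋ = 1.
Subsquare (5′×2.5′, letters a–x): lon ⌊1.7646/0.0833333⌋ = 21 → v; lat ⌊0.7987/0.0416667⌋ = 19 → t.

IQ51vt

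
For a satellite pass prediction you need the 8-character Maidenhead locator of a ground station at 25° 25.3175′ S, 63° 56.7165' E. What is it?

MG14xn38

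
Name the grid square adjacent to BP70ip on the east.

BP70jp

Longitude subsquare i = 8; +1 → 9 = j.
The latitude characters are unchanged.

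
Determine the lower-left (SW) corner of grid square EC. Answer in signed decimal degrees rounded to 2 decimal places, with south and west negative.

-70.00, -100.00

Field E=4, C=2: +4·20° lon, +2·10° lat → SW at lon -100°, lat -70°.
latitude -70.00, longitude -100.00.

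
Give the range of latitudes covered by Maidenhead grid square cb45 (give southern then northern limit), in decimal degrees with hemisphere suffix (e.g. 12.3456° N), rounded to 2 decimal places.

Field C=2, B=1: +2·20° lon, +1·10° lat → SW at lon -140°, lat -80°.
Square 4, 5: +4·2° lon, +5·1° lat → SW at lon -132°, lat -75°.
Cell spans 2° lon × 1° lat.
south 75.00° S, north 74.00° S.

75.00° S, 74.00° S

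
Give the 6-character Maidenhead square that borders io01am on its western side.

HO91xm

Longitude subsquare a = 0; −1 → -1, wraps to 23 = x, carry into square.
Longitude square 0; −1 → -1, wraps to 9, carry into field.
Longitude field I = 8; −1 → 7 = H.
The latitude characters are unchanged.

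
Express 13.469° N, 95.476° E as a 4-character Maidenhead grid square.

Shift to the Maidenhead origin (180°W, 90°S): lon 275.48, lat 103.47.
Field: lon ⌊275.48/20⌋ = 13 → N; lat ⌊103.47/10⌋ = 10 → K.
Square: lon ⌊15.48/2⌋ = 7; lat ⌊3.47/1⌋ = 3.

NK73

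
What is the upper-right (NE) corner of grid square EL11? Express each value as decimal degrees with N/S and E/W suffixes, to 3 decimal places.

22.000° N, 96.000° W

Field E=4, L=11: +4·20° lon, +11·10° lat → SW at lon -100°, lat 20°.
Square 1, 1: +1·2° lon, +1·1° lat → SW at lon -98°, lat 21°.
Cell spans 2° lon × 1° lat. NE corner is SW corner plus one full cell.
latitude 22.000° N, longitude 96.000° W.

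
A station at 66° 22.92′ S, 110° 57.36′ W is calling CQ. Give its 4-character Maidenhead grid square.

DC43

Add 180° to longitude and 90° to latitude: 69.04, 23.62.
Field (20°×10°, letters A–R): lon ⌊69.04/20⌋ = 3 → D; lat ⌊23.62/10⌋ = 2 → C.
Square (2°×1°, digits 0–9): lon ⌊9.04/2⌋ = 4; lat ⌊3.62/1⌋ = 3.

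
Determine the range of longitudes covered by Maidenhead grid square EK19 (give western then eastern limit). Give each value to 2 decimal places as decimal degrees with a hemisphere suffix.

98.00° W, 96.00° W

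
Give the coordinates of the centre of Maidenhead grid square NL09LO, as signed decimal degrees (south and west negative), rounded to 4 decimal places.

29.6042, 80.9583

Field N=13, L=11: +13·20° lon, +11·10° lat → SW at lon 80°, lat 20°.
Square 0, 9: +0·2° lon, +9·1° lat → SW at lon 80°, lat 29°.
Subsquare l=11, o=14: +11·0.0833333° lon, +14·0.0416667° lat → SW at lon 80.9167°, lat 29.5833°.
Cell spans 0.0833333° lon × 0.0416667° lat. Centre is SW corner plus half of each.
latitude 29.6042, longitude 80.9583.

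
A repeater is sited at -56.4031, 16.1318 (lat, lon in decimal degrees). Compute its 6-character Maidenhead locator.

JD83bo

Shift to the Maidenhead origin (180°W, 90°S): lon 196.1318, lat 33.5969.
Field: lon ⌊196.1318/20⌋ = 9 → J; lat ⌊33.5969/10⌋ = 3 → D.
Square: lon ⌊16.1318/2⌋ = 8; lat ⌊3.5969/1⌋ = 3.
Subsquare: lon ⌊0.1318/0.0833333⌋ = 1 → b; lat ⌊0.5969/0.0416667⌋ = 14 → o.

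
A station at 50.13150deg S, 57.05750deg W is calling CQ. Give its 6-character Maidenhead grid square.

GD19lu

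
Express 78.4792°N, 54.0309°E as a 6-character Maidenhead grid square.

Shift to the Maidenhead origin (180°W, 90°S): lon 234.0309, lat 168.4792.
Field: lon ⌊234.0309/20⌋ = 11 → L; lat ⌊168.4792/10⌋ = 16 → Q.
Square: lon ⌊14.0309/2⌋ = 7; lat ⌊8.4792/1⌋ = 8.
Subsquare: lon ⌊0.0309/0.0833333⌋ = 0 → a; lat ⌊0.4792/0.0416667⌋ = 11 → l.

LQ78al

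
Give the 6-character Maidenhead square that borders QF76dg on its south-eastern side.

QF76ef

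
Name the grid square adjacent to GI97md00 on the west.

Longitude extended square 0; −1 → -1, wraps to 9, carry into subsquare.
Longitude subsquare m = 12; −1 → 11 = l.
The latitude characters are unchanged.

GI97ld90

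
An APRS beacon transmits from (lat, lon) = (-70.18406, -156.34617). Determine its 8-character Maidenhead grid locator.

Add 180° to longitude and 90° to latitude: 23.65383, 19.81594.
Field: lon ⌊23.65383/20⌋ = 1 → B; lat ⌊19.81594/10⌋ = 1 → B.
Square: lon ⌊3.65383/2⌋ = 1; lat ⌊9.81594/1⌋ = 9.
Subsquare: lon ⌊1.65383/0.0833333⌋ = 19 → t; lat ⌊0.81594/0.0416667⌋ = 19 → t.
Extended square: lon ⌊0.07050/0.00833333⌋ = 8; lat ⌊0.02427/0.00416667⌋ = 5.

BB19tt85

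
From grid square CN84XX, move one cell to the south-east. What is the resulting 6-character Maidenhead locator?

CN94aw

Longitude subsquare x = 23; +1 → 24, wraps to 0 = a, carry into square.
Longitude square 8; +1 → 9.
Latitude subsquare x = 23; −1 → 22 = w.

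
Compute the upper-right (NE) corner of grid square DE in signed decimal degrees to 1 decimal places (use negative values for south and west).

-40.0, -100.0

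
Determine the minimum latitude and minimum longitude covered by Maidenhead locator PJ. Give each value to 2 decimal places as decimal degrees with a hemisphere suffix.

Field P=15, J=9: +15·20° lon, +9·10° lat → SW at lon 120°, lat 0°.
latitude 0.00° N, longitude 120.00° E.

0.00° N, 120.00° E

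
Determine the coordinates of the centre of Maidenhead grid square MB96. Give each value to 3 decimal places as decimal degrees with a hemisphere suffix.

Field M=12, B=1: +12·20° lon, +1·10° lat → SW at lon 60°, lat -80°.
Square 9, 6: +9·2° lon, +6·1° lat → SW at lon 78°, lat -74°.
Cell spans 2° lon × 1° lat. Centre is SW corner plus half of each.
latitude 73.500° S, longitude 79.000° E.

73.500° S, 79.000° E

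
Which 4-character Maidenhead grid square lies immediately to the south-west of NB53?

Longitude square 5; −1 → 4.
Latitude square 3; −1 → 2.

NB42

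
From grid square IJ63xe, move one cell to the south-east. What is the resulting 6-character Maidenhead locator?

Longitude subsquare x = 23; +1 → 24, wraps to 0 = a, carry into square.
Longitude square 6; +1 → 7.
Latitude subsquare e = 4; −1 → 3 = d.

IJ73ad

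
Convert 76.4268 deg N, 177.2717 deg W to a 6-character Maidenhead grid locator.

AQ16ik

Add 180° to longitude and 90° to latitude: 2.7283, 166.4268.
Field (20°×10°, letters A–R): 2.7283/20 → 0 → A, 166.4268/10 → 16 → Q; chars AQ.
Square (2°×1°, digits 0–9): 2.7283/2 → 1, 6.4268/1 → 6; chars 16.
Subsquare (5′×2.5′, letters a–x): 0.7283/0.0833333 → 8 → i, 0.4268/0.0416667 → 10 → k; chars ik.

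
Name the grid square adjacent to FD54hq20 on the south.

FD54hp29

Latitude extended square 0; −1 → -1, wraps to 9, carry into subsquare.
Latitude subsquare q = 16; −1 → 15 = p.
The longitude characters are unchanged.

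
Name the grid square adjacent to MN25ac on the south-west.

Longitude subsquare a = 0; −1 → -1, wraps to 23 = x, carry into square.
Longitude square 2; −1 → 1.
Latitude subsquare c = 2; −1 → 1 = b.

MN15xb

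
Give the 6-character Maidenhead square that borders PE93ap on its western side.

PE83xp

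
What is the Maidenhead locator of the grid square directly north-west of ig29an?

IG19xo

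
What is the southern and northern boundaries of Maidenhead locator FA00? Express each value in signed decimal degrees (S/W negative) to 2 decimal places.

-90.00, -89.00

Field F=5, A=0: +5·20° lon, +0·10° lat → SW at lon -80°, lat -90°.
Square 0, 0: +0·2° lon, +0·1° lat → SW at lon -80°, lat -90°.
Cell spans 2° lon × 1° lat.
south -90.00, north -89.00.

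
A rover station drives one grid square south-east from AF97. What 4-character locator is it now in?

BF06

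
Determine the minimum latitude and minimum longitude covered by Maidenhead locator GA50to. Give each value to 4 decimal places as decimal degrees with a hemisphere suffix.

89.4167° S, 48.4167° W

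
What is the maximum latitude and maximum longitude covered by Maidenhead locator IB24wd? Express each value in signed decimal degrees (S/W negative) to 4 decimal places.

-75.8333, -14.0833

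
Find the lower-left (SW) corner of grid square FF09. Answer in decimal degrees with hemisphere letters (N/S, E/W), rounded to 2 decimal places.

31.00° S, 80.00° W

Field F=5, F=5: +5·20° lon, +5·10° lat → SW at lon -80°, lat -40°.
Square 0, 9: +0·2° lon, +9·1° lat → SW at lon -80°, lat -31°.
latitude 31.00° S, longitude 80.00° W.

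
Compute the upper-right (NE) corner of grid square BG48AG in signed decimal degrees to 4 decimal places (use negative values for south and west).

-21.7083, -151.9167

Field B=1, G=6: +1·20° lon, +6·10° lat → SW at lon -160°, lat -30°.
Square 4, 8: +4·2° lon, +8·1° lat → SW at lon -152°, lat -22°.
Subsquare a=0, g=6: +0·0.0833333° lon, +6·0.0416667° lat → SW at lon -152°, lat -21.75°.
Cell spans 0.0833333° lon × 0.0416667° lat. NE corner is SW corner plus one full cell.
latitude -21.7083, longitude -151.9167.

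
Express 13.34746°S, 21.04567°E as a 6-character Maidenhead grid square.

KH06mp

Shift to the Maidenhead origin (180°W, 90°S): lon 201.0457, lat 76.6525.
Field (20°×10°, letters A–R): lon ⌊201.0457/20⌋ = 10 → K; lat ⌊76.6525/10⌋ = 7 → H.
Square (2°×1°, digits 0–9): lon ⌊1.0457/2⌋ = 0; lat ⌊6.6525/1⌋ = 6.
Subsquare (5′×2.5′, letters a–x): lon ⌊1.0457/0.0833333⌋ = 12 → m; lat ⌊0.6525/0.0416667⌋ = 15 → p.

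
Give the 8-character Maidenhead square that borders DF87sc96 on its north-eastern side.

DF87tc07

Longitude extended square 9; +1 → 10, wraps to 0, carry into subsquare.
Longitude subsquare s = 18; +1 → 19 = t.
Latitude extended square 6; +1 → 7.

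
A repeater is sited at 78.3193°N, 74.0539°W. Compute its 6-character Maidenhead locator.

Offset from 180°W / 90°S: lon 105.9461°, lat 168.3193°.
Field: 105.9461/20 → 5 → F, 168.3193/10 → 16 → Q; chars FQ.
Square: 5.9461/2 → 2, 8.3193/1 → 8; chars 28.
Subsquare: 1.9461/0.0833333 → 23 → x, 0.3193/0.0416667 → 7 → h; chars xh.

FQ28xh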